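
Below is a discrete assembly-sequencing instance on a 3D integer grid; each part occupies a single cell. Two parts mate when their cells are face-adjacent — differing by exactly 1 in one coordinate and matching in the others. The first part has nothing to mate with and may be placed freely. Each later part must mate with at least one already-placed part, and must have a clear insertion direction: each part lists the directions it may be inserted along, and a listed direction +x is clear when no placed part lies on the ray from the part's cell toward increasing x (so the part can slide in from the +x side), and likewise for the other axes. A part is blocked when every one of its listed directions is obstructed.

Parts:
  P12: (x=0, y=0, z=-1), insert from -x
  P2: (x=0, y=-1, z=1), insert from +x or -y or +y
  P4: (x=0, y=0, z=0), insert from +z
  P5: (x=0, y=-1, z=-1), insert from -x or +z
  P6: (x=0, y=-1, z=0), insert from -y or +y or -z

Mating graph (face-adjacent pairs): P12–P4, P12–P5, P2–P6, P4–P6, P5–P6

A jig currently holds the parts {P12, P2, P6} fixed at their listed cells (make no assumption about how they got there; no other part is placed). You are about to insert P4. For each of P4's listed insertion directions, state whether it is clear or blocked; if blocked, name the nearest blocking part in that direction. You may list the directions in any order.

+z: clear

+z: ray from P4(0, 0, 0) has no placed part ⇒ clear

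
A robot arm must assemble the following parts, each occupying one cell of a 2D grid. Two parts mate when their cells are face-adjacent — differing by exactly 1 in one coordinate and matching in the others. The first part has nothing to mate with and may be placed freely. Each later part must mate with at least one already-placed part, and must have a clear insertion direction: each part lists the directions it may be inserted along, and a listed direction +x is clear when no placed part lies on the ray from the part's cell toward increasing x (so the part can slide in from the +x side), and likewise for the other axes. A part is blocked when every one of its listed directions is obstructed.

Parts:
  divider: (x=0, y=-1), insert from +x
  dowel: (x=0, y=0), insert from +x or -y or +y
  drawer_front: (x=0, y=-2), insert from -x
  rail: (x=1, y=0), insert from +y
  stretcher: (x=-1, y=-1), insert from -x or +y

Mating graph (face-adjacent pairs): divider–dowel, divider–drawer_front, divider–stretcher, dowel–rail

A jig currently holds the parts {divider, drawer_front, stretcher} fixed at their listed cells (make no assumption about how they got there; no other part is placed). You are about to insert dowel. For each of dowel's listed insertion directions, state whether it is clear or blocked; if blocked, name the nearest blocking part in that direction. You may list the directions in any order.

+x: clear; +y: clear; -y: blocked by divider

+x: ray from dowel(0, 0) has no placed part ⇒ clear
-y: nearest on ray is divider@(0, -1) ⇒ blocked
+y: ray from dowel(0, 0) has no placed part ⇒ clear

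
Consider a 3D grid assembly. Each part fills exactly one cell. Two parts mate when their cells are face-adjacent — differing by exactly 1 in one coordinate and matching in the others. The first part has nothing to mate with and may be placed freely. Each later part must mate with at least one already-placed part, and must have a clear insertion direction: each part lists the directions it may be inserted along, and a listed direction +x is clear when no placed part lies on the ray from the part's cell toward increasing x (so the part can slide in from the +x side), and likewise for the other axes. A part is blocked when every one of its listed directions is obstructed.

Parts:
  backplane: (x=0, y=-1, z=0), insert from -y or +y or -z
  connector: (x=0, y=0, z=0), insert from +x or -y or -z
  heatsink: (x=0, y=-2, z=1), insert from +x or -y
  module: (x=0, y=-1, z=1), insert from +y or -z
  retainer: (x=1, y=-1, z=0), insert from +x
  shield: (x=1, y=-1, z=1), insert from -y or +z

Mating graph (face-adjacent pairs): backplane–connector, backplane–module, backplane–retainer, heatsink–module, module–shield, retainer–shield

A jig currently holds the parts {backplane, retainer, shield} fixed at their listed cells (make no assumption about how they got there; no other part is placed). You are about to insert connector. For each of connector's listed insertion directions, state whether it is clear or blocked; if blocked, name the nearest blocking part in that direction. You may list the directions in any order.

+x: ray from connector(0, 0, 0) has no placed part ⇒ clear
-y: nearest on ray is backplane@(0, -1, 0) ⇒ blocked
-z: ray from connector(0, 0, 0) has no placed part ⇒ clear

+x: clear; -y: blocked by backplane; -z: clear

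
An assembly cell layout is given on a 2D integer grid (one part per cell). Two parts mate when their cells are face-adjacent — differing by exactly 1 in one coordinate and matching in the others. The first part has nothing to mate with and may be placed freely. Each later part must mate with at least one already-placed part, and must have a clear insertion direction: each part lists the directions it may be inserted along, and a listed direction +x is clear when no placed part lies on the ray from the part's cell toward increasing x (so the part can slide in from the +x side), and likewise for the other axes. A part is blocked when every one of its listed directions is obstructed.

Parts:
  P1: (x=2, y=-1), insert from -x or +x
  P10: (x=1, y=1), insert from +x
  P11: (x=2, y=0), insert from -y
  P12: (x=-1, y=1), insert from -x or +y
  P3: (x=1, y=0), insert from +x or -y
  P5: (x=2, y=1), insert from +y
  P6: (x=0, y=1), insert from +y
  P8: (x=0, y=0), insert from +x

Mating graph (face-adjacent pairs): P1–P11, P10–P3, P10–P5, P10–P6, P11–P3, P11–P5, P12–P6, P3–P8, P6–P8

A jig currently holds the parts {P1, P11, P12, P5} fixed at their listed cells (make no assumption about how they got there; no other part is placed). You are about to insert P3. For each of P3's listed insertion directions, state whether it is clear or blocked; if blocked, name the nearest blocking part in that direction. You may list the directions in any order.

+x: blocked by P11; -y: clear

+x: nearest on ray is P11@(2, 0) ⇒ blocked
-y: ray from P3(1, 0) has no placed part ⇒ clear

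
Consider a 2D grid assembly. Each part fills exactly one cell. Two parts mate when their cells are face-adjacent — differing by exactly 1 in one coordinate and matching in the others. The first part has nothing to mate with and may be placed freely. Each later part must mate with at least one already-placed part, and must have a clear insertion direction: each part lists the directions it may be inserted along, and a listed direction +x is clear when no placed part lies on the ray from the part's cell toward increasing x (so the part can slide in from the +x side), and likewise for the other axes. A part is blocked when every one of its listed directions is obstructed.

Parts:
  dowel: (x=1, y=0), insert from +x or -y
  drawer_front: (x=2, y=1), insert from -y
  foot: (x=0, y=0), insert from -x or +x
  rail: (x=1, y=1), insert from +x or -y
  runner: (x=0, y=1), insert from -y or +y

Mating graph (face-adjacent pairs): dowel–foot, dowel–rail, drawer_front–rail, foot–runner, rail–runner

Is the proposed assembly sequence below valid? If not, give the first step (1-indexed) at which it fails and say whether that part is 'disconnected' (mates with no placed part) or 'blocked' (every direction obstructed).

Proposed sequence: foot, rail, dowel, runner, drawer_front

Invalid at step 2 (disconnected)

1. foot@(0, 0) [-x clear] — {foot}
2. rail@(1, 1) — no placed neighbour ⇒ disconnected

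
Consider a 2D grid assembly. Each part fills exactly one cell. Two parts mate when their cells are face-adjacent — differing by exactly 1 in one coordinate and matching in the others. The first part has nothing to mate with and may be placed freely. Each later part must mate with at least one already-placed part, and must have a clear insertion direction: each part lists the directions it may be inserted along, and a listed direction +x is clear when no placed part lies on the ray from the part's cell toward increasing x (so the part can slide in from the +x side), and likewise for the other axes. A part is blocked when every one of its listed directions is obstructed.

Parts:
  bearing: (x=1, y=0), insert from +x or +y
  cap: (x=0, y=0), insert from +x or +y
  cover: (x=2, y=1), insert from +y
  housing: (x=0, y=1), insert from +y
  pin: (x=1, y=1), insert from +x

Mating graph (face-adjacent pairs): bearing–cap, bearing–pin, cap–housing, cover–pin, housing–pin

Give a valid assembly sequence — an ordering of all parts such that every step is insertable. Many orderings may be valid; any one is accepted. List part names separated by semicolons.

1. bearing@(1, 0) [+x clear] — {bearing}
2. pin@(1, 1) [+x clear] — {bearing, pin}
3. cover@(2, 1) [+y clear] — {bearing, cover, pin}
4. cap@(0, 0) [+y clear] — {bearing, cap, cover, pin}
5. housing@(0, 1) [+y clear] — {bearing, cap, cover, housing, pin}

bearing; pin; cover; cap; housing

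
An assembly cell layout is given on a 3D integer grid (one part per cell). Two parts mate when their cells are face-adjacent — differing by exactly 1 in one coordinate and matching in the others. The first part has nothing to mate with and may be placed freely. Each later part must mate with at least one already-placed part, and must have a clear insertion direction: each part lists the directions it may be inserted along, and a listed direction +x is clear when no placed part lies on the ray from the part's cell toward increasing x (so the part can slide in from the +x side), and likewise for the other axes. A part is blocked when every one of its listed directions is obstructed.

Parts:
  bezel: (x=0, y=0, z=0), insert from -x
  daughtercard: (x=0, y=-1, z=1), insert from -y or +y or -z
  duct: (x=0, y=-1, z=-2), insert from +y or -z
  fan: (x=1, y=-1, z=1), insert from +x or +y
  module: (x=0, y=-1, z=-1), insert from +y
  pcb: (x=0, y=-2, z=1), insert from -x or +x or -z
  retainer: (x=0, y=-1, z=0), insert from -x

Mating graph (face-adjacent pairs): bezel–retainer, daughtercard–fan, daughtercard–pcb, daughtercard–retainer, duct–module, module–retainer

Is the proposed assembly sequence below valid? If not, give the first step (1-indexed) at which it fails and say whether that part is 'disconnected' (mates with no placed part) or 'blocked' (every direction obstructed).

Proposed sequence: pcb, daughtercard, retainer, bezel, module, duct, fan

Valid

1. pcb@(0, -2, 1) [-x clear] — {pcb}
2. daughtercard@(0, -1, 1) [+y clear] — {daughtercard, pcb}
3. retainer@(0, -1, 0) [-x clear] — {daughtercard, pcb, retainer}
4. bezel@(0, 0, 0) [-x clear] — {bezel, daughtercard, pcb, retainer}
5. module@(0, -1, -1) [+y clear] — {bezel, daughtercard, module, pcb, retainer}
6. duct@(0, -1, -2) [+y clear] — {bezel, daughtercard, duct, module, pcb, retainer}
7. fan@(1, -1, 1) [+x clear] — {bezel, daughtercard, duct, fan, module, pcb, retainer}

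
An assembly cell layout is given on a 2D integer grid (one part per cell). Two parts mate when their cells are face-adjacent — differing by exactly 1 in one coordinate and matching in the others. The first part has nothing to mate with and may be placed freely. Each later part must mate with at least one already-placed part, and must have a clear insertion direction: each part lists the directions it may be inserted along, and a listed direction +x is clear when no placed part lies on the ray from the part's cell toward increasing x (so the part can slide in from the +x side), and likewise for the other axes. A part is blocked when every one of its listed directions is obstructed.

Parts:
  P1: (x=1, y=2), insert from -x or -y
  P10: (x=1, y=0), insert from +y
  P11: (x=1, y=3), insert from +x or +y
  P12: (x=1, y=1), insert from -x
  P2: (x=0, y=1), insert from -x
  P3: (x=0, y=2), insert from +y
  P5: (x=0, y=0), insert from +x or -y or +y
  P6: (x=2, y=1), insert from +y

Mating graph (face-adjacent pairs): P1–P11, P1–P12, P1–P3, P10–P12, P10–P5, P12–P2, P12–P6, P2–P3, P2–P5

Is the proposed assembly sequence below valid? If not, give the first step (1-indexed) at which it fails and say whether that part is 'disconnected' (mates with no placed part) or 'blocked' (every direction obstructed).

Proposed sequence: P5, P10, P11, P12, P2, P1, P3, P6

1. P5@(0, 0) [+x clear] — {P5}
2. P10@(1, 0) [+y clear] — {P10, P5}
3. P11@(1, 3) — no placed neighbour ⇒ disconnected

Invalid at step 3 (disconnected)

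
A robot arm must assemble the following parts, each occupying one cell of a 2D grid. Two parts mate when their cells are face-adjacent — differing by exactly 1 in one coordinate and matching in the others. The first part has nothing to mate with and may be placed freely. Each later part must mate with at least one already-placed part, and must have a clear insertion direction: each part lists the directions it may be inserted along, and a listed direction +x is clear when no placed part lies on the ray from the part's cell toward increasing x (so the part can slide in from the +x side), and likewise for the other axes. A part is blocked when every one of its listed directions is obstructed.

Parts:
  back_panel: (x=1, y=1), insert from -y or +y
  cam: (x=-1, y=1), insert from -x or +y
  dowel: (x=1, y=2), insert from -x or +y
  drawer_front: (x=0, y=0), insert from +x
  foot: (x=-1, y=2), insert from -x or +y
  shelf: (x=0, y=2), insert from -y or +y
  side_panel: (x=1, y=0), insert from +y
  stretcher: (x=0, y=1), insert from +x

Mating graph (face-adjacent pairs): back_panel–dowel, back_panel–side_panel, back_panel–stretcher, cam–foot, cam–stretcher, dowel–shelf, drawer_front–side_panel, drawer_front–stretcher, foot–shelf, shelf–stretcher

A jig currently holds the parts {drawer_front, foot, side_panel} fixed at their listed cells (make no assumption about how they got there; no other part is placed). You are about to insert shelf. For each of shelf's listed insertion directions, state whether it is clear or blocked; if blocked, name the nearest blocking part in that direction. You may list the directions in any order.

-y: nearest on ray is drawer_front@(0, 0) ⇒ blocked
+y: ray from shelf(0, 2) has no placed part ⇒ clear

+y: clear; -y: blocked by drawer_front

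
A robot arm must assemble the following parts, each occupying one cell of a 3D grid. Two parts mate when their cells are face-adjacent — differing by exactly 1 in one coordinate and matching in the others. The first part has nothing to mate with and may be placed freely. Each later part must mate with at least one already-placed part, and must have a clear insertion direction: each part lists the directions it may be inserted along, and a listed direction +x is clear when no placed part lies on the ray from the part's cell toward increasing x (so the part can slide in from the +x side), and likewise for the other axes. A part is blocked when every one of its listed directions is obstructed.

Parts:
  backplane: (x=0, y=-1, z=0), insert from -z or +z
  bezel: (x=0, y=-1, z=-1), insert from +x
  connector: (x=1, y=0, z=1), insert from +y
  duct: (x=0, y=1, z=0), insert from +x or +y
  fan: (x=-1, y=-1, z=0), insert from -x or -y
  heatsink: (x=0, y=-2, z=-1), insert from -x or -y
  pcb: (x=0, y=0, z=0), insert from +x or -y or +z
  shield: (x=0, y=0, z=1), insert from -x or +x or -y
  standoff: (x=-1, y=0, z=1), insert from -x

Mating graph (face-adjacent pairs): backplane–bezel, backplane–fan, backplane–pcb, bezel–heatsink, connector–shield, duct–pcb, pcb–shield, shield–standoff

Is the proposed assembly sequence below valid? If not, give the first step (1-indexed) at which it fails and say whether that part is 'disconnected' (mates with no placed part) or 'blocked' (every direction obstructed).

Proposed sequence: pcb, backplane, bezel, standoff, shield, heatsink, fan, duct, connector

Invalid at step 4 (disconnected)

1. pcb@(0, 0, 0) [+x clear] — {pcb}
2. backplane@(0, -1, 0) [-z clear] — {backplane, pcb}
3. bezel@(0, -1, -1) [+x clear] — {backplane, bezel, pcb}
4. standoff@(-1, 0, 1) — no placed neighbour ⇒ disconnected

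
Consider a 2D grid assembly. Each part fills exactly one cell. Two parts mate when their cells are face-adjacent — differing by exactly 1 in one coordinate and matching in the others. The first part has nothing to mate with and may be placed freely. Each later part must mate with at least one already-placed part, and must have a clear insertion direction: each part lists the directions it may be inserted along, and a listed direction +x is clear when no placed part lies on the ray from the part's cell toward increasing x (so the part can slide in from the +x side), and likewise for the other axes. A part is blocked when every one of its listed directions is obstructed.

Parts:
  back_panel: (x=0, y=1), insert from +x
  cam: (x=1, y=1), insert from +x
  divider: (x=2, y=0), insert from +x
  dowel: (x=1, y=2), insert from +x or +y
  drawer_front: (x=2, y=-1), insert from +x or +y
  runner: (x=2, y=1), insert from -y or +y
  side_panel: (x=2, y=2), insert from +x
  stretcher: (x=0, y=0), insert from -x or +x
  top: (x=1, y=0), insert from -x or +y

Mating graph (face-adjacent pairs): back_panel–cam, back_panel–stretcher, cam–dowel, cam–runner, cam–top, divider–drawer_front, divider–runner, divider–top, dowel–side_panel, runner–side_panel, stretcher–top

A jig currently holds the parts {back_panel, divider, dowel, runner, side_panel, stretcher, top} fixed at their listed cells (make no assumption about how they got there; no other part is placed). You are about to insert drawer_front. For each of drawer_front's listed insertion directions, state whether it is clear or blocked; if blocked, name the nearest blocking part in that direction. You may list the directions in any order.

+x: ray from drawer_front(2, -1) has no placed part ⇒ clear
+y: nearest on ray is divider@(2, 0) ⇒ blocked

+x: clear; +y: blocked by divider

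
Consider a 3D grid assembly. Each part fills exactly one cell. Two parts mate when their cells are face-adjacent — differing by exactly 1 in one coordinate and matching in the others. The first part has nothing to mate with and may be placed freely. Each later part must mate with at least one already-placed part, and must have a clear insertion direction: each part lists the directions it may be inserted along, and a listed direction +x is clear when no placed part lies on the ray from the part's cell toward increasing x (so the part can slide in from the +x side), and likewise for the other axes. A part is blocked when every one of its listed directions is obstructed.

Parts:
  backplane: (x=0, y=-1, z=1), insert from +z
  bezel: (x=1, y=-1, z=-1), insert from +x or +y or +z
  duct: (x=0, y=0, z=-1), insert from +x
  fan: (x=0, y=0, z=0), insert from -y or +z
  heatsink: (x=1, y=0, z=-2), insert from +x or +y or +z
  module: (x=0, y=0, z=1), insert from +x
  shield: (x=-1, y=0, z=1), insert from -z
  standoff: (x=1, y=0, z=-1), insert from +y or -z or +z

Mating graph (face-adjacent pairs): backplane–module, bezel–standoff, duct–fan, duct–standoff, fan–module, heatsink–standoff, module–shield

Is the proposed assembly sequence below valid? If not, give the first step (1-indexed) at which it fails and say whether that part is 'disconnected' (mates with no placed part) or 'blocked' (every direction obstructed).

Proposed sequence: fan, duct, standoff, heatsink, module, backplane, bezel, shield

1. fan@(0, 0, 0) [-y clear] — {fan}
2. duct@(0, 0, -1) [+x clear] — {duct, fan}
3. standoff@(1, 0, -1) [+y clear] — {duct, fan, standoff}
4. heatsink@(1, 0, -2) [+x clear] — {duct, fan, heatsink, standoff}
5. module@(0, 0, 1) [+x clear] — {duct, fan, heatsink, module, standoff}
6. backplane@(0, -1, 1) [+z clear] — {backplane, duct, fan, heatsink, module, standoff}
7. bezel@(1, -1, -1) [+x clear] — {backplane, bezel, duct, fan, heatsink, module, standoff}
8. shield@(-1, 0, 1) [-z clear] — {backplane, bezel, duct, fan, heatsink, module, shield, standoff}

Valid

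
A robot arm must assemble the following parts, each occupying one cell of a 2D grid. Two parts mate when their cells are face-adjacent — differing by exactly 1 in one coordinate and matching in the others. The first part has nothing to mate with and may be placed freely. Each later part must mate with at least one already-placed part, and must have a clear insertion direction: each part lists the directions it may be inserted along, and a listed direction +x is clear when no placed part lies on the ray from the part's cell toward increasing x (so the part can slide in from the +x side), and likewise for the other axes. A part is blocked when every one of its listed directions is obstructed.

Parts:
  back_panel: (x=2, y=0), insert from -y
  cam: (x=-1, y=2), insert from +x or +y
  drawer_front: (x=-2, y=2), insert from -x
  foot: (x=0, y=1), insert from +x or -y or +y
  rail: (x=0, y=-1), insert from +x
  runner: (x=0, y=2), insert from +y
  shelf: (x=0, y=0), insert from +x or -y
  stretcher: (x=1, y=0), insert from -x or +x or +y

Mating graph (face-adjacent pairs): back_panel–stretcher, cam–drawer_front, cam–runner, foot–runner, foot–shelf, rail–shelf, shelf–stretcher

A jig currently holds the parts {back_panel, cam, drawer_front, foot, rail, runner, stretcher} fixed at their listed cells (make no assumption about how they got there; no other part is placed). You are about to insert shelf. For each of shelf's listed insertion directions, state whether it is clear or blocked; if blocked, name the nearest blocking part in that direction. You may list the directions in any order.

+x: nearest on ray is stretcher@(1, 0) ⇒ blocked
-y: nearest on ray is rail@(0, -1) ⇒ blocked

+x: blocked by stretcher; -y: blocked by rail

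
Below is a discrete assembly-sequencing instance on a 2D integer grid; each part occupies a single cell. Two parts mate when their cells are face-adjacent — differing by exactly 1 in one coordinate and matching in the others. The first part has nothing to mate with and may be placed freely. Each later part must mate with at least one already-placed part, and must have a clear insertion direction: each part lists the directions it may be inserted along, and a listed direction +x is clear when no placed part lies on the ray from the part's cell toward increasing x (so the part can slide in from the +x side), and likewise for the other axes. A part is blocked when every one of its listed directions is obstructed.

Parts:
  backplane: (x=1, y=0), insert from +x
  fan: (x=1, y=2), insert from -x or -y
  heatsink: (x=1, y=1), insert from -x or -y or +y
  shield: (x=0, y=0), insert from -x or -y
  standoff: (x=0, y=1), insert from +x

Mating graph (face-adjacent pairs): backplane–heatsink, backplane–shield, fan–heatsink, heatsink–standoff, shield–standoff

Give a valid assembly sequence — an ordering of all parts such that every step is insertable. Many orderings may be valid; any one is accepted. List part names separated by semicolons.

backplane; shield; standoff; heatsink; fan

1. backplane@(1, 0) [+x clear] — {backplane}
2. shield@(0, 0) [-x clear] — {backplane, shield}
3. standoff@(0, 1) [+x clear] — {backplane, shield, standoff}
4. heatsink@(1, 1) [+y clear] — {backplane, heatsink, shield, standoff}
5. fan@(1, 2) [-x clear] — {backplane, fan, heatsink, shield, standoff}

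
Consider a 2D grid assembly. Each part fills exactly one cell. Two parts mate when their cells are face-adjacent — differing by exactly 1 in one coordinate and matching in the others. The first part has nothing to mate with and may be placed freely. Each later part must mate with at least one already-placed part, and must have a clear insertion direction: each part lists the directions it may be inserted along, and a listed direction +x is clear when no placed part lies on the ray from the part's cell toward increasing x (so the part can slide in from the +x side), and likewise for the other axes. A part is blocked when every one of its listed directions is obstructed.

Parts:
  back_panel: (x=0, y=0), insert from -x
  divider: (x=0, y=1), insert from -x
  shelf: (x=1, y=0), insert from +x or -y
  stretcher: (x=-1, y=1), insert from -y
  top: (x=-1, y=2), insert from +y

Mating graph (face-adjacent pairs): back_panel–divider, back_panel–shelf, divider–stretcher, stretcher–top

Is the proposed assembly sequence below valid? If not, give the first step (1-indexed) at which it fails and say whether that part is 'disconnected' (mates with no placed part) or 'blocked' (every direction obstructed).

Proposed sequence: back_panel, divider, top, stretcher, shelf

Invalid at step 3 (disconnected)

1. back_panel@(0, 0) [-x clear] — {back_panel}
2. divider@(0, 1) [-x clear] — {back_panel, divider}
3. top@(-1, 2) — no placed neighbour ⇒ disconnected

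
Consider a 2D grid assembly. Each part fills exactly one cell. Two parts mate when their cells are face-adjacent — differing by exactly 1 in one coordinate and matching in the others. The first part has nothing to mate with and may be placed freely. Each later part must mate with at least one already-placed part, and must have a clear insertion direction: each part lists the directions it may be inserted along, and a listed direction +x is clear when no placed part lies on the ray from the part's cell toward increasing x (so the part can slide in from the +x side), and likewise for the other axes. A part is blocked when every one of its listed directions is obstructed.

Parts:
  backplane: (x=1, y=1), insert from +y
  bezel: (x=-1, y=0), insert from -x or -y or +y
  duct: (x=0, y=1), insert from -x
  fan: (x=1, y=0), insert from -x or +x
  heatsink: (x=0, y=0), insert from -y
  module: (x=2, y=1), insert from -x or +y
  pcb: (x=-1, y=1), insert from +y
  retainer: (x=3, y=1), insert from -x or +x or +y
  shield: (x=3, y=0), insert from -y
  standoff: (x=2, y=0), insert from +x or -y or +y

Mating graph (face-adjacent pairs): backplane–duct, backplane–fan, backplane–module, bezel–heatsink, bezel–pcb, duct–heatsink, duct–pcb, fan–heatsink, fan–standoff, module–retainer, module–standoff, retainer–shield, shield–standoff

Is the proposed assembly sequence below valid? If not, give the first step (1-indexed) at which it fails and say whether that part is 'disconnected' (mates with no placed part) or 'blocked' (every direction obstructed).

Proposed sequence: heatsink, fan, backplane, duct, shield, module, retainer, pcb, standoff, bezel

Invalid at step 5 (disconnected)

1. heatsink@(0, 0) [-y clear] — {heatsink}
2. fan@(1, 0) [+x clear] — {fan, heatsink}
3. backplane@(1, 1) [+y clear] — {backplane, fan, heatsink}
4. duct@(0, 1) [-x clear] — {backplane, duct, fan, heatsink}
5. shield@(3, 0) — no placed neighbour ⇒ disconnected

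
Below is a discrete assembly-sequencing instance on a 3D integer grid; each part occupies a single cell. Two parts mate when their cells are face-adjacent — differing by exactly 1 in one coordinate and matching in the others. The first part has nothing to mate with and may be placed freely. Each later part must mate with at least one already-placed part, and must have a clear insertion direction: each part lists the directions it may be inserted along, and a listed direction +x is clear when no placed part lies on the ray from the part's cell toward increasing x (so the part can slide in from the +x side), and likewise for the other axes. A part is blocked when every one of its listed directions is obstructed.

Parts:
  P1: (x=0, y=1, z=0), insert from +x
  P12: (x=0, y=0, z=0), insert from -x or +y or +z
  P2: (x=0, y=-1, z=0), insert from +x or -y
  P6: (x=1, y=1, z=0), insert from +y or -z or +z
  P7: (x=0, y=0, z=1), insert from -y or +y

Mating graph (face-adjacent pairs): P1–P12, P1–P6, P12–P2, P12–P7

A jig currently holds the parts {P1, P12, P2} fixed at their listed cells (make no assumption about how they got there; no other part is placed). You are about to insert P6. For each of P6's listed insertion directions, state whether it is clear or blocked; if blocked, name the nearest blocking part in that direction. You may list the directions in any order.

+y: ray from P6(1, 1, 0) has no placed part ⇒ clear
-z: ray from P6(1, 1, 0) has no placed part ⇒ clear
+z: ray from P6(1, 1, 0) has no placed part ⇒ clear

+y: clear; +z: clear; -z: clear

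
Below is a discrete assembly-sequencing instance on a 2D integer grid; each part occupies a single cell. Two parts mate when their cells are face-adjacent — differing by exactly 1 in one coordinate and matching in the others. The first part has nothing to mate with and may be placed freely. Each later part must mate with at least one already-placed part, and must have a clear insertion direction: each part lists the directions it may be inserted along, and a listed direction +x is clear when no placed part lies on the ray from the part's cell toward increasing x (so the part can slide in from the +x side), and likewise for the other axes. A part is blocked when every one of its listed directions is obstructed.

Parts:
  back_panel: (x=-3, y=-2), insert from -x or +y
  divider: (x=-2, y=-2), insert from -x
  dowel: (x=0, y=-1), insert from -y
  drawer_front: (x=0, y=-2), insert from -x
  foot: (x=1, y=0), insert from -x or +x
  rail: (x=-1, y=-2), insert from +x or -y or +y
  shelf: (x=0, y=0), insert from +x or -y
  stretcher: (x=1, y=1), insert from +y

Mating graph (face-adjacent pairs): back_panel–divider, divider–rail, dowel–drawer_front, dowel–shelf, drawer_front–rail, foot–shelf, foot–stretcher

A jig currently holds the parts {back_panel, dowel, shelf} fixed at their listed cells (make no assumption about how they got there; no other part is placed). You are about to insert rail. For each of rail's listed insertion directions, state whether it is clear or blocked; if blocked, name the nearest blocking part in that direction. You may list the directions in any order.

+x: clear; +y: clear; -y: clear

+x: ray from rail(-1, -2) has no placed part ⇒ clear
-y: ray from rail(-1, -2) has no placed part ⇒ clear
+y: ray from rail(-1, -2) has no placed part ⇒ clear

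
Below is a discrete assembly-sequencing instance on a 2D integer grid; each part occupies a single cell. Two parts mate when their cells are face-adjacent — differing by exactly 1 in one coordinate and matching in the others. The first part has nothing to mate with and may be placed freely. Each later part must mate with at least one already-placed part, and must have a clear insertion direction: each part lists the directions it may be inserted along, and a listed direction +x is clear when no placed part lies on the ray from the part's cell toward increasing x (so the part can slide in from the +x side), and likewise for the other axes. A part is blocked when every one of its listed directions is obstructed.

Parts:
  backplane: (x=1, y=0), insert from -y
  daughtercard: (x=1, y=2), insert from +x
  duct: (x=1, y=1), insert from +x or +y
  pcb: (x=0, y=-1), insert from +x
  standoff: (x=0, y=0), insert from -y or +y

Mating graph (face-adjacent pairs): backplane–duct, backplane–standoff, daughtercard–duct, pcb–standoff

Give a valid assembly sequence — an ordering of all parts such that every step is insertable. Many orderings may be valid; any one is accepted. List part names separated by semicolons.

backplane; standoff; duct; daughtercard; pcb

1. backplane@(1, 0) [-y clear] — {backplane}
2. standoff@(0, 0) [-y clear] — {backplane, standoff}
3. duct@(1, 1) [+x clear] — {backplane, duct, standoff}
4. daughtercard@(1, 2) [+x clear] — {backplane, daughtercard, duct, standoff}
5. pcb@(0, -1) [+x clear] — {backplane, daughtercard, duct, pcb, standoff}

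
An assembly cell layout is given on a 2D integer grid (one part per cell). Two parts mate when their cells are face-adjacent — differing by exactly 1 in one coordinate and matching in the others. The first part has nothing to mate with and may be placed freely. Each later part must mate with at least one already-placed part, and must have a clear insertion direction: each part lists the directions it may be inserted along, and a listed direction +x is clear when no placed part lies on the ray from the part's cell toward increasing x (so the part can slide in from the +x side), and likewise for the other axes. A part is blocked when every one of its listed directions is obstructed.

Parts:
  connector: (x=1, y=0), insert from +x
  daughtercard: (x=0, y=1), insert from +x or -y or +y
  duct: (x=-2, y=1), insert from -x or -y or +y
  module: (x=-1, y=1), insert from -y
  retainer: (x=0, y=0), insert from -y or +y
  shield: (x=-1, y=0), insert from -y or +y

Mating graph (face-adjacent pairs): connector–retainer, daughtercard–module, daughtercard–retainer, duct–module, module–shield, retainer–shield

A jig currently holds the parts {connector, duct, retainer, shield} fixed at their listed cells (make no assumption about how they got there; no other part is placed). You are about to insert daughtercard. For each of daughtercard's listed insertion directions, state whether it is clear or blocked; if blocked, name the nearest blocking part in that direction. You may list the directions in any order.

+x: clear; +y: clear; -y: blocked by retainer

+x: ray from daughtercard(0, 1) has no placed part ⇒ clear
-y: nearest on ray is retainer@(0, 0) ⇒ blocked
+y: ray from daughtercard(0, 1) has no placed part ⇒ clear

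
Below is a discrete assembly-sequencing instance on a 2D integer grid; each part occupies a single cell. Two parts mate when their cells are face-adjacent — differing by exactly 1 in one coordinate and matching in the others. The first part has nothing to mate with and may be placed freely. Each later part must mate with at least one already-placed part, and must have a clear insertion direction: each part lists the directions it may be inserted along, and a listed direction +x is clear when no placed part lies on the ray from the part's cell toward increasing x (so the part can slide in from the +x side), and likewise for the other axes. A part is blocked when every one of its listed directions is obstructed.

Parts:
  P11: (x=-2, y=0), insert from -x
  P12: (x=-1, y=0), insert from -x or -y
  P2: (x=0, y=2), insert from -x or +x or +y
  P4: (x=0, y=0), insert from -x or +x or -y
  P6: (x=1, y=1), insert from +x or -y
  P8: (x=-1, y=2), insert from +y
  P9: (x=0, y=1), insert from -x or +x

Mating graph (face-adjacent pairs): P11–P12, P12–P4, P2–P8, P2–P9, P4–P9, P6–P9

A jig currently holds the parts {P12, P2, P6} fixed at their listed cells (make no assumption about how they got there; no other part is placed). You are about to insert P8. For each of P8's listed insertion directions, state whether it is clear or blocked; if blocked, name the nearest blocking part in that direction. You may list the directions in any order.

+y: ray from P8(-1, 2) has no placed part ⇒ clear

+y: clear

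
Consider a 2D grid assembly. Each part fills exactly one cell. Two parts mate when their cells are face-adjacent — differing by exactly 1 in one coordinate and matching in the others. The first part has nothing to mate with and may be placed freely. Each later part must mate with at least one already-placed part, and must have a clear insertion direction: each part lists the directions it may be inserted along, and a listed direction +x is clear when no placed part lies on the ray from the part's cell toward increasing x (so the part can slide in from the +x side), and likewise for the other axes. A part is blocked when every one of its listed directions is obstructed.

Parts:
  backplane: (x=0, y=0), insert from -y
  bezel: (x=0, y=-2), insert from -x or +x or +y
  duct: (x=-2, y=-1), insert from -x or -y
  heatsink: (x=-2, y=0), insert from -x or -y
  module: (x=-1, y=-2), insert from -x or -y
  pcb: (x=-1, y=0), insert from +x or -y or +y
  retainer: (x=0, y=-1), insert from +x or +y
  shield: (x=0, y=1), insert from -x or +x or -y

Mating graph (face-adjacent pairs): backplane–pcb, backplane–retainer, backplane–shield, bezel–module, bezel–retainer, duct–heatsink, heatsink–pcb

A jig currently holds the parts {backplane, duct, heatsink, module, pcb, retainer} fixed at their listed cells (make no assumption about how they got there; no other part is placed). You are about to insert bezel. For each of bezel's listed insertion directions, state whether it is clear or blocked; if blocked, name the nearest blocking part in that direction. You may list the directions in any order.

-x: nearest on ray is module@(-1, -2) ⇒ blocked
+x: ray from bezel(0, -2) has no placed part ⇒ clear
+y: nearest on ray is retainer@(0, -1) ⇒ blocked

+x: clear; +y: blocked by retainer; -x: blocked by module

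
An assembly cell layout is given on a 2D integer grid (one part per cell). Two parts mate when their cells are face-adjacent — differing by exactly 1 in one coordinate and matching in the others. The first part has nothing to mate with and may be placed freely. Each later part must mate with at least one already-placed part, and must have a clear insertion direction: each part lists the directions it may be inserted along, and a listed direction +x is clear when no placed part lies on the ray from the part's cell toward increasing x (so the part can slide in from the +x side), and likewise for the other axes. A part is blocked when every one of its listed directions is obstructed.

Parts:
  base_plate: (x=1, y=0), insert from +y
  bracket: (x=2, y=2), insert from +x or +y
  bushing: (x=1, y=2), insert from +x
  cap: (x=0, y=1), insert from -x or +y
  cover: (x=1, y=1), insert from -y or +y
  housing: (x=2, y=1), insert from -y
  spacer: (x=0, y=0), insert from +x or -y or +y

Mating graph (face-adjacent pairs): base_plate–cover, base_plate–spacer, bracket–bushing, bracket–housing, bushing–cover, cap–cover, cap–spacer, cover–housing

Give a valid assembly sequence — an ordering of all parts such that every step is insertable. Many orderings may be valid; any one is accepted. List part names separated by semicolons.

1. base_plate@(1, 0) [+y clear] — {base_plate}
2. cover@(1, 1) [+y clear] — {base_plate, cover}
3. housing@(2, 1) [-y clear] — {base_plate, cover, housing}
4. cap@(0, 1) [-x clear] — {base_plate, cap, cover, housing}
5. bushing@(1, 2) [+x clear] — {base_plate, bushing, cap, cover, housing}
6. bracket@(2, 2) [+x clear] — {base_plate, bracket, bushing, cap, cover, housing}
7. spacer@(0, 0) [-y clear] — {base_plate, bracket, bushing, cap, cover, housing, spacer}

base_plate; cover; housing; cap; bushing; bracket; spacer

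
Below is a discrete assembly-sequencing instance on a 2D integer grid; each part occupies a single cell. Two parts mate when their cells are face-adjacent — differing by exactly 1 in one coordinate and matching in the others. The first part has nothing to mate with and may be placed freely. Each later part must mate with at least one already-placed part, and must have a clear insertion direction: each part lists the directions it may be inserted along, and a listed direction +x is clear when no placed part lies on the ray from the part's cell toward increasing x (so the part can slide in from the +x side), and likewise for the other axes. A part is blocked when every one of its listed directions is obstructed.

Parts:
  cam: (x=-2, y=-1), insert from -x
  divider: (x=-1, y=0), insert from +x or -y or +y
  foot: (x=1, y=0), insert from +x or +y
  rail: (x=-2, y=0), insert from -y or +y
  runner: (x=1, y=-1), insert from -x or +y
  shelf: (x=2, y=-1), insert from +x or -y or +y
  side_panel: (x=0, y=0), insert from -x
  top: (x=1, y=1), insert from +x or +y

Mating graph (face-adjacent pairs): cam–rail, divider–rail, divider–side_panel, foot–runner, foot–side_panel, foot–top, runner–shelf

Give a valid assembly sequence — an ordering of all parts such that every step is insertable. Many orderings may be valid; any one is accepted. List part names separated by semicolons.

foot; runner; top; shelf; side_panel; divider; rail; cam

1. foot@(1, 0) [+x clear] — {foot}
2. runner@(1, -1) [-x clear] — {foot, runner}
3. top@(1, 1) [+x clear] — {foot, runner, top}
4. shelf@(2, -1) [+x clear] — {foot, runner, shelf, top}
5. side_panel@(0, 0) [-x clear] — {foot, runner, shelf, side_panel, top}
6. divider@(-1, 0) [-y clear] — {divider, foot, runner, shelf, side_panel, top}
7. rail@(-2, 0) [-y clear] — {divider, foot, rail, runner, shelf, side_panel, top}
8. cam@(-2, -1) [-x clear] — {cam, divider, foot, rail, runner, shelf, side_panel, top}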